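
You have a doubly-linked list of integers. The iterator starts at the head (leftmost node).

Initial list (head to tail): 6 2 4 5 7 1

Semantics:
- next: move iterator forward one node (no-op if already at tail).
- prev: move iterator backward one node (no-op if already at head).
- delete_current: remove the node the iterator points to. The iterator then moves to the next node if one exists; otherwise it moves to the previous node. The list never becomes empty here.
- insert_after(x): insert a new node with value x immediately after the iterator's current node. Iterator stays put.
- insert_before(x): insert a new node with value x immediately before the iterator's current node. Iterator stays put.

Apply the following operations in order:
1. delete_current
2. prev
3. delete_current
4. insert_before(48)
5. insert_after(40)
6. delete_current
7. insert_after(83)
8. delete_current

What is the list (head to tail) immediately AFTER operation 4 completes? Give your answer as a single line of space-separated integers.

Answer: 48 4 5 7 1

Derivation:
After 1 (delete_current): list=[2, 4, 5, 7, 1] cursor@2
After 2 (prev): list=[2, 4, 5, 7, 1] cursor@2
After 3 (delete_current): list=[4, 5, 7, 1] cursor@4
After 4 (insert_before(48)): list=[48, 4, 5, 7, 1] cursor@4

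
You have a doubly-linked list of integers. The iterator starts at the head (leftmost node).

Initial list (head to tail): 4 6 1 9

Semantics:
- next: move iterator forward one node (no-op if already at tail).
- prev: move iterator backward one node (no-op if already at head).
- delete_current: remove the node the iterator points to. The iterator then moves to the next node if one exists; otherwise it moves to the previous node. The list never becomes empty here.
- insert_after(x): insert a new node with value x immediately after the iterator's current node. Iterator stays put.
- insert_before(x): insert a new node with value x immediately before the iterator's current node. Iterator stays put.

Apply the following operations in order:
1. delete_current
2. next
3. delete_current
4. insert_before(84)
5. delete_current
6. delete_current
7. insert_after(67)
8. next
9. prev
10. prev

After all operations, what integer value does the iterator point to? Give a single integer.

Answer: 6

Derivation:
After 1 (delete_current): list=[6, 1, 9] cursor@6
After 2 (next): list=[6, 1, 9] cursor@1
After 3 (delete_current): list=[6, 9] cursor@9
After 4 (insert_before(84)): list=[6, 84, 9] cursor@9
After 5 (delete_current): list=[6, 84] cursor@84
After 6 (delete_current): list=[6] cursor@6
After 7 (insert_after(67)): list=[6, 67] cursor@6
After 8 (next): list=[6, 67] cursor@67
After 9 (prev): list=[6, 67] cursor@6
After 10 (prev): list=[6, 67] cursor@6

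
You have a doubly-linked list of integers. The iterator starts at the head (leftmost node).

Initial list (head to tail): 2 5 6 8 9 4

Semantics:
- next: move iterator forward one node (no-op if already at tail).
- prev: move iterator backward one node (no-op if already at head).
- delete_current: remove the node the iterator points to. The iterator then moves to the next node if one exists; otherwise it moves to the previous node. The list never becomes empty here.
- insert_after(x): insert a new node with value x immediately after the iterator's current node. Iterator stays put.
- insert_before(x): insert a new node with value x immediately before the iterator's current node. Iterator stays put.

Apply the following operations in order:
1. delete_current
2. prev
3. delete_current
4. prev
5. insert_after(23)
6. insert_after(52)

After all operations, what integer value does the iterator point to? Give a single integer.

After 1 (delete_current): list=[5, 6, 8, 9, 4] cursor@5
After 2 (prev): list=[5, 6, 8, 9, 4] cursor@5
After 3 (delete_current): list=[6, 8, 9, 4] cursor@6
After 4 (prev): list=[6, 8, 9, 4] cursor@6
After 5 (insert_after(23)): list=[6, 23, 8, 9, 4] cursor@6
After 6 (insert_after(52)): list=[6, 52, 23, 8, 9, 4] cursor@6

Answer: 6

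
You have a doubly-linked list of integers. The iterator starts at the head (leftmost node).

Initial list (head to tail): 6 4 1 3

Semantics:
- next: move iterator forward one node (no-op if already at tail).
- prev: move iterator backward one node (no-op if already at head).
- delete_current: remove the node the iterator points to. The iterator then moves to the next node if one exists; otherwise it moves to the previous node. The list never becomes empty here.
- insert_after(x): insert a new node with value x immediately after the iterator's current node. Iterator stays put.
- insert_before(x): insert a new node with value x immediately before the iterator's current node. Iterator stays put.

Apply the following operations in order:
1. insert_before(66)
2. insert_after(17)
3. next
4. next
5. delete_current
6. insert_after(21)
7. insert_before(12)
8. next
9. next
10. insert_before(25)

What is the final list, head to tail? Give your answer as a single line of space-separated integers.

After 1 (insert_before(66)): list=[66, 6, 4, 1, 3] cursor@6
After 2 (insert_after(17)): list=[66, 6, 17, 4, 1, 3] cursor@6
After 3 (next): list=[66, 6, 17, 4, 1, 3] cursor@17
After 4 (next): list=[66, 6, 17, 4, 1, 3] cursor@4
After 5 (delete_current): list=[66, 6, 17, 1, 3] cursor@1
After 6 (insert_after(21)): list=[66, 6, 17, 1, 21, 3] cursor@1
After 7 (insert_before(12)): list=[66, 6, 17, 12, 1, 21, 3] cursor@1
After 8 (next): list=[66, 6, 17, 12, 1, 21, 3] cursor@21
After 9 (next): list=[66, 6, 17, 12, 1, 21, 3] cursor@3
After 10 (insert_before(25)): list=[66, 6, 17, 12, 1, 21, 25, 3] cursor@3

Answer: 66 6 17 12 1 21 25 3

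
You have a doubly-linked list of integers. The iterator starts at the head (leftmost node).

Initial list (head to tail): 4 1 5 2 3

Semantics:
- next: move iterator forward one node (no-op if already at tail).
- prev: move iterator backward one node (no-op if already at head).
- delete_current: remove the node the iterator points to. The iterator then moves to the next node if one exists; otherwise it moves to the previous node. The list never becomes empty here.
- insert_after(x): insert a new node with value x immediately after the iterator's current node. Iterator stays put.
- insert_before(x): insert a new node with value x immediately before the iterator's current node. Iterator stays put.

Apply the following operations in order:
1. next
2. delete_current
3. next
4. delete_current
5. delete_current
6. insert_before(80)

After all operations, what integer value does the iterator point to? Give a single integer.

After 1 (next): list=[4, 1, 5, 2, 3] cursor@1
After 2 (delete_current): list=[4, 5, 2, 3] cursor@5
After 3 (next): list=[4, 5, 2, 3] cursor@2
After 4 (delete_current): list=[4, 5, 3] cursor@3
After 5 (delete_current): list=[4, 5] cursor@5
After 6 (insert_before(80)): list=[4, 80, 5] cursor@5

Answer: 5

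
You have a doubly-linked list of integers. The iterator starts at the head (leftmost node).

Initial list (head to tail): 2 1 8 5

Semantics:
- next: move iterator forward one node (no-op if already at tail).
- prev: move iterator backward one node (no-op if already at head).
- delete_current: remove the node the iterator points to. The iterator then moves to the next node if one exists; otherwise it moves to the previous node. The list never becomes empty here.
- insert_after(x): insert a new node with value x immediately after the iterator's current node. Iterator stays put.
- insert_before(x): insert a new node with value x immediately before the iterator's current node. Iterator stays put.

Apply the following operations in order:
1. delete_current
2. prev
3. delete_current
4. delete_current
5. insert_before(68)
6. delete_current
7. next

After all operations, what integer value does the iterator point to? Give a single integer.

After 1 (delete_current): list=[1, 8, 5] cursor@1
After 2 (prev): list=[1, 8, 5] cursor@1
After 3 (delete_current): list=[8, 5] cursor@8
After 4 (delete_current): list=[5] cursor@5
After 5 (insert_before(68)): list=[68, 5] cursor@5
After 6 (delete_current): list=[68] cursor@68
After 7 (next): list=[68] cursor@68

Answer: 68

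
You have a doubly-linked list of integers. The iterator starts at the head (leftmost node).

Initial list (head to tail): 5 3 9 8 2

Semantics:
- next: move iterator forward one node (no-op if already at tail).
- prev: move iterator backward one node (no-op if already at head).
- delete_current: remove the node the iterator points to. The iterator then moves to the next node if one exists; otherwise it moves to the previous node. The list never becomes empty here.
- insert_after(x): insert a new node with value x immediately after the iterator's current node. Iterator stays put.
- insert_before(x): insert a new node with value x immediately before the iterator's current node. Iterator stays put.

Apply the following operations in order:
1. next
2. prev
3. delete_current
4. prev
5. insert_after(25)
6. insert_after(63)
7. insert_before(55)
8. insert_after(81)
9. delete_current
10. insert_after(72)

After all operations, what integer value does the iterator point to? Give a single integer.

Answer: 81

Derivation:
After 1 (next): list=[5, 3, 9, 8, 2] cursor@3
After 2 (prev): list=[5, 3, 9, 8, 2] cursor@5
After 3 (delete_current): list=[3, 9, 8, 2] cursor@3
After 4 (prev): list=[3, 9, 8, 2] cursor@3
After 5 (insert_after(25)): list=[3, 25, 9, 8, 2] cursor@3
After 6 (insert_after(63)): list=[3, 63, 25, 9, 8, 2] cursor@3
After 7 (insert_before(55)): list=[55, 3, 63, 25, 9, 8, 2] cursor@3
After 8 (insert_after(81)): list=[55, 3, 81, 63, 25, 9, 8, 2] cursor@3
After 9 (delete_current): list=[55, 81, 63, 25, 9, 8, 2] cursor@81
After 10 (insert_after(72)): list=[55, 81, 72, 63, 25, 9, 8, 2] cursor@81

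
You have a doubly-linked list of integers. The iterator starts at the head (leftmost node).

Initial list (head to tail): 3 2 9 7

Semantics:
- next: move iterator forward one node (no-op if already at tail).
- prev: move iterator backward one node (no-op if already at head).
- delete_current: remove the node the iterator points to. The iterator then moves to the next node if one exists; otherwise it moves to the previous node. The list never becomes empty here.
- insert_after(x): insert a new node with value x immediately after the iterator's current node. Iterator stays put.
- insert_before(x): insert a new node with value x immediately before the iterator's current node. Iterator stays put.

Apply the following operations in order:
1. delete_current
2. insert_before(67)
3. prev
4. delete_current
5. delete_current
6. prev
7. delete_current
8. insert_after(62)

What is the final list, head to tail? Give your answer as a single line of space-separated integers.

After 1 (delete_current): list=[2, 9, 7] cursor@2
After 2 (insert_before(67)): list=[67, 2, 9, 7] cursor@2
After 3 (prev): list=[67, 2, 9, 7] cursor@67
After 4 (delete_current): list=[2, 9, 7] cursor@2
After 5 (delete_current): list=[9, 7] cursor@9
After 6 (prev): list=[9, 7] cursor@9
After 7 (delete_current): list=[7] cursor@7
After 8 (insert_after(62)): list=[7, 62] cursor@7

Answer: 7 62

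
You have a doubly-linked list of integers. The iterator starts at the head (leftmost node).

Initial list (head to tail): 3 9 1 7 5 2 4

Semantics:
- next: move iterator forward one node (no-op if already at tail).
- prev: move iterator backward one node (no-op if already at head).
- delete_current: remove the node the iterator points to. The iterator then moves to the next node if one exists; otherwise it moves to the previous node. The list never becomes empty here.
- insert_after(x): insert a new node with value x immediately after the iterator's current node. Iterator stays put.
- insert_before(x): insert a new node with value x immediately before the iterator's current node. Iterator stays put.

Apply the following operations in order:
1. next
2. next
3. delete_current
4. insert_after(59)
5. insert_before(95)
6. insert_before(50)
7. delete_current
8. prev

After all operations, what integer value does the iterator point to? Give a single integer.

Answer: 50

Derivation:
After 1 (next): list=[3, 9, 1, 7, 5, 2, 4] cursor@9
After 2 (next): list=[3, 9, 1, 7, 5, 2, 4] cursor@1
After 3 (delete_current): list=[3, 9, 7, 5, 2, 4] cursor@7
After 4 (insert_after(59)): list=[3, 9, 7, 59, 5, 2, 4] cursor@7
After 5 (insert_before(95)): list=[3, 9, 95, 7, 59, 5, 2, 4] cursor@7
After 6 (insert_before(50)): list=[3, 9, 95, 50, 7, 59, 5, 2, 4] cursor@7
After 7 (delete_current): list=[3, 9, 95, 50, 59, 5, 2, 4] cursor@59
After 8 (prev): list=[3, 9, 95, 50, 59, 5, 2, 4] cursor@50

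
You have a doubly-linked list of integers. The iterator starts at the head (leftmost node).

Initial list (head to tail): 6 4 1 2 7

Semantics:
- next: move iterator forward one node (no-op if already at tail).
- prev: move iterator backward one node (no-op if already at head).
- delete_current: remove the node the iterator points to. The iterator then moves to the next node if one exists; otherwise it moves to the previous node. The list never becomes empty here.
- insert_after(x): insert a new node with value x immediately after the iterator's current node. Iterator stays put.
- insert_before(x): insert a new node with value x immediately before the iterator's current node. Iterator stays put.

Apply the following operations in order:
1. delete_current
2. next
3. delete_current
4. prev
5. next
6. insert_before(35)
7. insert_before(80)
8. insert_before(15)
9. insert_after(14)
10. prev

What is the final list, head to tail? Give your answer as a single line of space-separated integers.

After 1 (delete_current): list=[4, 1, 2, 7] cursor@4
After 2 (next): list=[4, 1, 2, 7] cursor@1
After 3 (delete_current): list=[4, 2, 7] cursor@2
After 4 (prev): list=[4, 2, 7] cursor@4
After 5 (next): list=[4, 2, 7] cursor@2
After 6 (insert_before(35)): list=[4, 35, 2, 7] cursor@2
After 7 (insert_before(80)): list=[4, 35, 80, 2, 7] cursor@2
After 8 (insert_before(15)): list=[4, 35, 80, 15, 2, 7] cursor@2
After 9 (insert_after(14)): list=[4, 35, 80, 15, 2, 14, 7] cursor@2
After 10 (prev): list=[4, 35, 80, 15, 2, 14, 7] cursor@15

Answer: 4 35 80 15 2 14 7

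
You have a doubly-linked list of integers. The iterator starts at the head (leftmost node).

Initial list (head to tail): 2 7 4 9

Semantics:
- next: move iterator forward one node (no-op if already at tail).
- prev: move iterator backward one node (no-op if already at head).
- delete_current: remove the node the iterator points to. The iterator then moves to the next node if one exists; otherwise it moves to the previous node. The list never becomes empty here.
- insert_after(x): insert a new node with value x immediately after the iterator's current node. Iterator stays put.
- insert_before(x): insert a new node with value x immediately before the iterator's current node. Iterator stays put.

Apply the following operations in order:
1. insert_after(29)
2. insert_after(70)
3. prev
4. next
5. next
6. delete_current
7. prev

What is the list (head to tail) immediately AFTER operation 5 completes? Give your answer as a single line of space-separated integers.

After 1 (insert_after(29)): list=[2, 29, 7, 4, 9] cursor@2
After 2 (insert_after(70)): list=[2, 70, 29, 7, 4, 9] cursor@2
After 3 (prev): list=[2, 70, 29, 7, 4, 9] cursor@2
After 4 (next): list=[2, 70, 29, 7, 4, 9] cursor@70
After 5 (next): list=[2, 70, 29, 7, 4, 9] cursor@29

Answer: 2 70 29 7 4 9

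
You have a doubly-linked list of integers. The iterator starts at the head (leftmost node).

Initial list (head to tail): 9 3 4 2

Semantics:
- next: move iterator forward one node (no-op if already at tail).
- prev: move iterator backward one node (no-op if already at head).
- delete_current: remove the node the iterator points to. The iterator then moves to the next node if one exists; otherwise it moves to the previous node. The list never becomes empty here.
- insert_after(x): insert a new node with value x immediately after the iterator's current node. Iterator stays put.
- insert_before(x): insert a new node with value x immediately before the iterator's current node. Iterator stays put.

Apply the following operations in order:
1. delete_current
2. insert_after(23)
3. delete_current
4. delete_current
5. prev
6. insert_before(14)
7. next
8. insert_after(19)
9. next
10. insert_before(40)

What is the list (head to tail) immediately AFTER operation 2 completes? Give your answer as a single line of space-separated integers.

Answer: 3 23 4 2

Derivation:
After 1 (delete_current): list=[3, 4, 2] cursor@3
After 2 (insert_after(23)): list=[3, 23, 4, 2] cursor@3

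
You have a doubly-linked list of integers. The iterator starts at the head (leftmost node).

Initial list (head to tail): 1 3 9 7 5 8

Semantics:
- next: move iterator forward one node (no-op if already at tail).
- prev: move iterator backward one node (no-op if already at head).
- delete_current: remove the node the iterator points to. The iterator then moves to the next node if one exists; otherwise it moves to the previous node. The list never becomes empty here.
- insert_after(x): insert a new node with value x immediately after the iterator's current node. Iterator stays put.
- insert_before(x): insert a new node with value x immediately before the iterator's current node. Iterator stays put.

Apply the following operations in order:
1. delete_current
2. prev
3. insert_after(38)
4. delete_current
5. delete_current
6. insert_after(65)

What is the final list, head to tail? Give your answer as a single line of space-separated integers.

Answer: 9 65 7 5 8

Derivation:
After 1 (delete_current): list=[3, 9, 7, 5, 8] cursor@3
After 2 (prev): list=[3, 9, 7, 5, 8] cursor@3
After 3 (insert_after(38)): list=[3, 38, 9, 7, 5, 8] cursor@3
After 4 (delete_current): list=[38, 9, 7, 5, 8] cursor@38
After 5 (delete_current): list=[9, 7, 5, 8] cursor@9
After 6 (insert_after(65)): list=[9, 65, 7, 5, 8] cursor@9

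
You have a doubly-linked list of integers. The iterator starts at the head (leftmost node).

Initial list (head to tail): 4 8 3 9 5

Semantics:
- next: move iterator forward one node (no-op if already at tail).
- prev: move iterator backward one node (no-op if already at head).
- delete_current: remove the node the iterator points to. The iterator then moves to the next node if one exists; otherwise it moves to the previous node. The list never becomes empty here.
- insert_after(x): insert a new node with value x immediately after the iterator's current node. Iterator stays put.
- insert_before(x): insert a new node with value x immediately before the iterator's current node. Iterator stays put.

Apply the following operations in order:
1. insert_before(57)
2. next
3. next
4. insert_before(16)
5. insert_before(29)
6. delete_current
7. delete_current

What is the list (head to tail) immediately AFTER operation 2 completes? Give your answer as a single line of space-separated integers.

Answer: 57 4 8 3 9 5

Derivation:
After 1 (insert_before(57)): list=[57, 4, 8, 3, 9, 5] cursor@4
After 2 (next): list=[57, 4, 8, 3, 9, 5] cursor@8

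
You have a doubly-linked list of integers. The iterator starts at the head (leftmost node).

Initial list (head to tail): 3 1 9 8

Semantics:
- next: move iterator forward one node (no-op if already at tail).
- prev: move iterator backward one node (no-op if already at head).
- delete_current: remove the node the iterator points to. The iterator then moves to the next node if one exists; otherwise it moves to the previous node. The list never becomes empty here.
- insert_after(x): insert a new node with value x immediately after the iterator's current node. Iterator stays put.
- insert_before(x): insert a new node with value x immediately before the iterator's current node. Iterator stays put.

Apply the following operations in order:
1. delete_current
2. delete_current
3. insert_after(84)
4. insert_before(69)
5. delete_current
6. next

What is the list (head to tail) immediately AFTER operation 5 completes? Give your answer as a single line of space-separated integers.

Answer: 69 84 8

Derivation:
After 1 (delete_current): list=[1, 9, 8] cursor@1
After 2 (delete_current): list=[9, 8] cursor@9
After 3 (insert_after(84)): list=[9, 84, 8] cursor@9
After 4 (insert_before(69)): list=[69, 9, 84, 8] cursor@9
After 5 (delete_current): list=[69, 84, 8] cursor@84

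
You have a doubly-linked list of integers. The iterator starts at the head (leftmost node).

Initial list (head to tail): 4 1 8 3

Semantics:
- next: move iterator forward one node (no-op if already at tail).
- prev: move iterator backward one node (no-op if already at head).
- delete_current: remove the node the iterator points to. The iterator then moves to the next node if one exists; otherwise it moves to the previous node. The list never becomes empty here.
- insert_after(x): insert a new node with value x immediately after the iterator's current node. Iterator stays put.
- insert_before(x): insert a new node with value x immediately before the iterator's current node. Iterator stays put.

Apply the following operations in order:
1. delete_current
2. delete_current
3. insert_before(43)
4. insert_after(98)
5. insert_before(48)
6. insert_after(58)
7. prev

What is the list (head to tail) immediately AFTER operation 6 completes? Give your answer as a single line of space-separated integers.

After 1 (delete_current): list=[1, 8, 3] cursor@1
After 2 (delete_current): list=[8, 3] cursor@8
After 3 (insert_before(43)): list=[43, 8, 3] cursor@8
After 4 (insert_after(98)): list=[43, 8, 98, 3] cursor@8
After 5 (insert_before(48)): list=[43, 48, 8, 98, 3] cursor@8
After 6 (insert_after(58)): list=[43, 48, 8, 58, 98, 3] cursor@8

Answer: 43 48 8 58 98 3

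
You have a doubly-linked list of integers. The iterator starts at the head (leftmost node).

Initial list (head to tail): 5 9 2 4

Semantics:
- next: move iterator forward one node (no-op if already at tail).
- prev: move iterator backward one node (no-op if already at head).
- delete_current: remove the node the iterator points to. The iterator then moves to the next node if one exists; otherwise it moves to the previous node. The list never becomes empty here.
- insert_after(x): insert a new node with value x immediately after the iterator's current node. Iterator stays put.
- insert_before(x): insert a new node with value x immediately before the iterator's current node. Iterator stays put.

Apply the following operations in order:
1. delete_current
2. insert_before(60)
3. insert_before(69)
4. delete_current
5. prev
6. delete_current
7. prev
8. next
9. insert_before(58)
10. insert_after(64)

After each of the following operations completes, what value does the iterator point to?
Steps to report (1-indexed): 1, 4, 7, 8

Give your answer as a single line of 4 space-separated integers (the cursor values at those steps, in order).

Answer: 9 2 60 2

Derivation:
After 1 (delete_current): list=[9, 2, 4] cursor@9
After 2 (insert_before(60)): list=[60, 9, 2, 4] cursor@9
After 3 (insert_before(69)): list=[60, 69, 9, 2, 4] cursor@9
After 4 (delete_current): list=[60, 69, 2, 4] cursor@2
After 5 (prev): list=[60, 69, 2, 4] cursor@69
After 6 (delete_current): list=[60, 2, 4] cursor@2
After 7 (prev): list=[60, 2, 4] cursor@60
After 8 (next): list=[60, 2, 4] cursor@2
After 9 (insert_before(58)): list=[60, 58, 2, 4] cursor@2
After 10 (insert_after(64)): list=[60, 58, 2, 64, 4] cursor@2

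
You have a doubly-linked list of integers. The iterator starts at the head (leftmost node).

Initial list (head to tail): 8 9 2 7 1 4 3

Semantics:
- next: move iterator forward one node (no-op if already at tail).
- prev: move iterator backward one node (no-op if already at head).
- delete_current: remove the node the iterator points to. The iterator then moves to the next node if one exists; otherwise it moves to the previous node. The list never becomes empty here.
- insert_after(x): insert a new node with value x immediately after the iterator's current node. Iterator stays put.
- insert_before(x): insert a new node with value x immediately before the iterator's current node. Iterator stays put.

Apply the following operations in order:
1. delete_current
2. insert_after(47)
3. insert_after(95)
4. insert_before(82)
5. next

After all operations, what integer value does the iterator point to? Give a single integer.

Answer: 95

Derivation:
After 1 (delete_current): list=[9, 2, 7, 1, 4, 3] cursor@9
After 2 (insert_after(47)): list=[9, 47, 2, 7, 1, 4, 3] cursor@9
After 3 (insert_after(95)): list=[9, 95, 47, 2, 7, 1, 4, 3] cursor@9
After 4 (insert_before(82)): list=[82, 9, 95, 47, 2, 7, 1, 4, 3] cursor@9
After 5 (next): list=[82, 9, 95, 47, 2, 7, 1, 4, 3] cursor@95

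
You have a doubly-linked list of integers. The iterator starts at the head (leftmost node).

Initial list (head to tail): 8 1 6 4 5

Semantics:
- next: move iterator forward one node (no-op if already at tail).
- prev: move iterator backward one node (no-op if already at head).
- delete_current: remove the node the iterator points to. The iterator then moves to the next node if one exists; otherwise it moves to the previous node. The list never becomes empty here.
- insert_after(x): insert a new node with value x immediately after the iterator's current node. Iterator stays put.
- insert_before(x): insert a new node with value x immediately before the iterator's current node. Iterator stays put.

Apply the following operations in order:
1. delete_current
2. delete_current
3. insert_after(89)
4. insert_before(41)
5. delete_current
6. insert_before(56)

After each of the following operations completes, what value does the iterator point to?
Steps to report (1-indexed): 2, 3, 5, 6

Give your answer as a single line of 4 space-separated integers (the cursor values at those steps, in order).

Answer: 6 6 89 89

Derivation:
After 1 (delete_current): list=[1, 6, 4, 5] cursor@1
After 2 (delete_current): list=[6, 4, 5] cursor@6
After 3 (insert_after(89)): list=[6, 89, 4, 5] cursor@6
After 4 (insert_before(41)): list=[41, 6, 89, 4, 5] cursor@6
After 5 (delete_current): list=[41, 89, 4, 5] cursor@89
After 6 (insert_before(56)): list=[41, 56, 89, 4, 5] cursor@89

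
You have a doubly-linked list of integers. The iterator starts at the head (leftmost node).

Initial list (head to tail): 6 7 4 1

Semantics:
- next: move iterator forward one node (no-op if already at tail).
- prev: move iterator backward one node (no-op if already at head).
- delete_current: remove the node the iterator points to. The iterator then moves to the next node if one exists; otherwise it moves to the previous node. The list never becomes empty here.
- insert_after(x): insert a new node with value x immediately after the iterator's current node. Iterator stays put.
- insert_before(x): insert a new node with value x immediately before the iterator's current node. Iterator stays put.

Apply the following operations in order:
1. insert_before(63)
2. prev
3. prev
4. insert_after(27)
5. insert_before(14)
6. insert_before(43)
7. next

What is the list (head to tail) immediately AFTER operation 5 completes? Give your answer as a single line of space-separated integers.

Answer: 14 63 27 6 7 4 1

Derivation:
After 1 (insert_before(63)): list=[63, 6, 7, 4, 1] cursor@6
After 2 (prev): list=[63, 6, 7, 4, 1] cursor@63
After 3 (prev): list=[63, 6, 7, 4, 1] cursor@63
After 4 (insert_after(27)): list=[63, 27, 6, 7, 4, 1] cursor@63
After 5 (insert_before(14)): list=[14, 63, 27, 6, 7, 4, 1] cursor@63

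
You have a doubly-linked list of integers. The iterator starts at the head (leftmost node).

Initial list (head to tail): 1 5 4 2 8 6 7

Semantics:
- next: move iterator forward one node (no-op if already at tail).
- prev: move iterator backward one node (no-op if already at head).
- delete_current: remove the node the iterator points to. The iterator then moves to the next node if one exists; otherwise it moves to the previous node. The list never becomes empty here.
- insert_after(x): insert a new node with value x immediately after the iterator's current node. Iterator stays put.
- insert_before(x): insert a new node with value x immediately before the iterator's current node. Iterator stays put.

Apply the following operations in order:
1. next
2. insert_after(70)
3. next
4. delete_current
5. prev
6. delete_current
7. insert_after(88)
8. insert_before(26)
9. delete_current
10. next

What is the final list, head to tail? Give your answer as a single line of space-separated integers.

Answer: 1 26 88 2 8 6 7

Derivation:
After 1 (next): list=[1, 5, 4, 2, 8, 6, 7] cursor@5
After 2 (insert_after(70)): list=[1, 5, 70, 4, 2, 8, 6, 7] cursor@5
After 3 (next): list=[1, 5, 70, 4, 2, 8, 6, 7] cursor@70
After 4 (delete_current): list=[1, 5, 4, 2, 8, 6, 7] cursor@4
After 5 (prev): list=[1, 5, 4, 2, 8, 6, 7] cursor@5
After 6 (delete_current): list=[1, 4, 2, 8, 6, 7] cursor@4
After 7 (insert_after(88)): list=[1, 4, 88, 2, 8, 6, 7] cursor@4
After 8 (insert_before(26)): list=[1, 26, 4, 88, 2, 8, 6, 7] cursor@4
After 9 (delete_current): list=[1, 26, 88, 2, 8, 6, 7] cursor@88
After 10 (next): list=[1, 26, 88, 2, 8, 6, 7] cursor@2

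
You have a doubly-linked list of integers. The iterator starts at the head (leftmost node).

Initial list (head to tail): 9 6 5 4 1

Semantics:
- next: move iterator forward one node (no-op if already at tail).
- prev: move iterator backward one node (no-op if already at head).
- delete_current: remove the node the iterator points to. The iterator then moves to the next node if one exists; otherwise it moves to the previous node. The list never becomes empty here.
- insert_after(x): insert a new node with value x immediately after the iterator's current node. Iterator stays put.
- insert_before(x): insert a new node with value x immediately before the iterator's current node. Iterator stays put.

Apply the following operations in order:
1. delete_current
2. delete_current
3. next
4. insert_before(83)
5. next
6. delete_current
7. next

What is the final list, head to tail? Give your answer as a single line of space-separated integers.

Answer: 5 83 4

Derivation:
After 1 (delete_current): list=[6, 5, 4, 1] cursor@6
After 2 (delete_current): list=[5, 4, 1] cursor@5
After 3 (next): list=[5, 4, 1] cursor@4
After 4 (insert_before(83)): list=[5, 83, 4, 1] cursor@4
After 5 (next): list=[5, 83, 4, 1] cursor@1
After 6 (delete_current): list=[5, 83, 4] cursor@4
After 7 (next): list=[5, 83, 4] cursor@4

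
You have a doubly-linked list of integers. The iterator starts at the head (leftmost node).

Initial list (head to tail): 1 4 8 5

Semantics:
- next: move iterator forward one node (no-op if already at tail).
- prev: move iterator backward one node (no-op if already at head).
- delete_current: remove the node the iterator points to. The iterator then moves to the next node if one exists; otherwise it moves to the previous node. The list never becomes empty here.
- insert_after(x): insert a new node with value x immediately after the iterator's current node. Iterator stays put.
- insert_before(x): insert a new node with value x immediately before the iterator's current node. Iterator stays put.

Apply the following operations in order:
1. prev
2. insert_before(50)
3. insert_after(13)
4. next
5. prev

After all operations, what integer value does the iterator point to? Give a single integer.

Answer: 1

Derivation:
After 1 (prev): list=[1, 4, 8, 5] cursor@1
After 2 (insert_before(50)): list=[50, 1, 4, 8, 5] cursor@1
After 3 (insert_after(13)): list=[50, 1, 13, 4, 8, 5] cursor@1
After 4 (next): list=[50, 1, 13, 4, 8, 5] cursor@13
After 5 (prev): list=[50, 1, 13, 4, 8, 5] cursor@1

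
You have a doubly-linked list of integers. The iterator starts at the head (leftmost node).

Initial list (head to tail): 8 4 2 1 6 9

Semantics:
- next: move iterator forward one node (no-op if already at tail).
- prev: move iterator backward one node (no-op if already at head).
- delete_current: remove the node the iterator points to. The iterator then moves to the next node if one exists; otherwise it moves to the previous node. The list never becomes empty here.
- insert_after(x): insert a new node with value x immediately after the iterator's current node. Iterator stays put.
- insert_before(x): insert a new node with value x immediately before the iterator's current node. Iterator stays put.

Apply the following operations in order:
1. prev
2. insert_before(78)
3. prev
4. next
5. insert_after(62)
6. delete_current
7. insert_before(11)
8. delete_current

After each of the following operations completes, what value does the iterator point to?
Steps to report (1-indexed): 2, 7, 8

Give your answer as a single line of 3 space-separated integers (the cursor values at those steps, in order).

After 1 (prev): list=[8, 4, 2, 1, 6, 9] cursor@8
After 2 (insert_before(78)): list=[78, 8, 4, 2, 1, 6, 9] cursor@8
After 3 (prev): list=[78, 8, 4, 2, 1, 6, 9] cursor@78
After 4 (next): list=[78, 8, 4, 2, 1, 6, 9] cursor@8
After 5 (insert_after(62)): list=[78, 8, 62, 4, 2, 1, 6, 9] cursor@8
After 6 (delete_current): list=[78, 62, 4, 2, 1, 6, 9] cursor@62
After 7 (insert_before(11)): list=[78, 11, 62, 4, 2, 1, 6, 9] cursor@62
After 8 (delete_current): list=[78, 11, 4, 2, 1, 6, 9] cursor@4

Answer: 8 62 4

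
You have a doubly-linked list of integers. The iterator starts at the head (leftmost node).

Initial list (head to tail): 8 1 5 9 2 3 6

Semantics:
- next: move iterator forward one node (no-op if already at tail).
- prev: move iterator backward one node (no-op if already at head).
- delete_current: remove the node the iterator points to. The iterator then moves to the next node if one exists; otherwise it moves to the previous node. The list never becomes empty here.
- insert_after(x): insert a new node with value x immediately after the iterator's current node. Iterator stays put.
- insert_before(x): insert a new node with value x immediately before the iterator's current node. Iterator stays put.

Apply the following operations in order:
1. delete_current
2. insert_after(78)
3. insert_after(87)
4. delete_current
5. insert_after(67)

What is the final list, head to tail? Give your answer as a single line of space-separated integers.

Answer: 87 67 78 5 9 2 3 6

Derivation:
After 1 (delete_current): list=[1, 5, 9, 2, 3, 6] cursor@1
After 2 (insert_after(78)): list=[1, 78, 5, 9, 2, 3, 6] cursor@1
After 3 (insert_after(87)): list=[1, 87, 78, 5, 9, 2, 3, 6] cursor@1
After 4 (delete_current): list=[87, 78, 5, 9, 2, 3, 6] cursor@87
After 5 (insert_after(67)): list=[87, 67, 78, 5, 9, 2, 3, 6] cursor@87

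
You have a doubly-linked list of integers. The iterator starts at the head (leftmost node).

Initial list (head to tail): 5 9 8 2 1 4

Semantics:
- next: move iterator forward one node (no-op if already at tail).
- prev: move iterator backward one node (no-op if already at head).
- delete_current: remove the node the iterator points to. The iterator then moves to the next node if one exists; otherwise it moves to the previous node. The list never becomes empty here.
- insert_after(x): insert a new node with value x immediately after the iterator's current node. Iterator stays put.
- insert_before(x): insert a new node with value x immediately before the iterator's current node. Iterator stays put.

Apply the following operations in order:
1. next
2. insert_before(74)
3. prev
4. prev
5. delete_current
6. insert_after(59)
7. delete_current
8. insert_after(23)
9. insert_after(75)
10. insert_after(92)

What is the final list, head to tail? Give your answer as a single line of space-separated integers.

Answer: 59 92 75 23 9 8 2 1 4

Derivation:
After 1 (next): list=[5, 9, 8, 2, 1, 4] cursor@9
After 2 (insert_before(74)): list=[5, 74, 9, 8, 2, 1, 4] cursor@9
After 3 (prev): list=[5, 74, 9, 8, 2, 1, 4] cursor@74
After 4 (prev): list=[5, 74, 9, 8, 2, 1, 4] cursor@5
After 5 (delete_current): list=[74, 9, 8, 2, 1, 4] cursor@74
After 6 (insert_after(59)): list=[74, 59, 9, 8, 2, 1, 4] cursor@74
After 7 (delete_current): list=[59, 9, 8, 2, 1, 4] cursor@59
After 8 (insert_after(23)): list=[59, 23, 9, 8, 2, 1, 4] cursor@59
After 9 (insert_after(75)): list=[59, 75, 23, 9, 8, 2, 1, 4] cursor@59
After 10 (insert_after(92)): list=[59, 92, 75, 23, 9, 8, 2, 1, 4] cursor@59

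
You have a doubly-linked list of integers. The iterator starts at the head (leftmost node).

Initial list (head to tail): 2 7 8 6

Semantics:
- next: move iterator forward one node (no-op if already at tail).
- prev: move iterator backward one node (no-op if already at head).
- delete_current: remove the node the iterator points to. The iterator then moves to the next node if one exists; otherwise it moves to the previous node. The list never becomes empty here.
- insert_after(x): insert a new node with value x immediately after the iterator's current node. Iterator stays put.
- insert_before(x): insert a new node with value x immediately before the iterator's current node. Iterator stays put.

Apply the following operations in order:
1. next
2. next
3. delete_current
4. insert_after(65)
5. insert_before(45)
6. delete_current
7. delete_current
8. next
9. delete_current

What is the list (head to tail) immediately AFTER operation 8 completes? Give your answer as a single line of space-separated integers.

Answer: 2 7 45

Derivation:
After 1 (next): list=[2, 7, 8, 6] cursor@7
After 2 (next): list=[2, 7, 8, 6] cursor@8
After 3 (delete_current): list=[2, 7, 6] cursor@6
After 4 (insert_after(65)): list=[2, 7, 6, 65] cursor@6
After 5 (insert_before(45)): list=[2, 7, 45, 6, 65] cursor@6
After 6 (delete_current): list=[2, 7, 45, 65] cursor@65
After 7 (delete_current): list=[2, 7, 45] cursor@45
After 8 (next): list=[2, 7, 45] cursor@45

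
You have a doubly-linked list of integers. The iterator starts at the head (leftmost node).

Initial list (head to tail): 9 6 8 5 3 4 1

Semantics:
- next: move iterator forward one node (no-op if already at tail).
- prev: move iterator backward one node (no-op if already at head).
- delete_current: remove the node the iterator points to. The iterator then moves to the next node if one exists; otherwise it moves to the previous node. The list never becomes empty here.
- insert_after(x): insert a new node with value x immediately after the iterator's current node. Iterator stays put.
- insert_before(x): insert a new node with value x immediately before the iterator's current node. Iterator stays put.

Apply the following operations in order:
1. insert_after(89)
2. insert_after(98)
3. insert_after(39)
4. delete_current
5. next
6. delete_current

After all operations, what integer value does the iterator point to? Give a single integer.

Answer: 89

Derivation:
After 1 (insert_after(89)): list=[9, 89, 6, 8, 5, 3, 4, 1] cursor@9
After 2 (insert_after(98)): list=[9, 98, 89, 6, 8, 5, 3, 4, 1] cursor@9
After 3 (insert_after(39)): list=[9, 39, 98, 89, 6, 8, 5, 3, 4, 1] cursor@9
After 4 (delete_current): list=[39, 98, 89, 6, 8, 5, 3, 4, 1] cursor@39
After 5 (next): list=[39, 98, 89, 6, 8, 5, 3, 4, 1] cursor@98
After 6 (delete_current): list=[39, 89, 6, 8, 5, 3, 4, 1] cursor@89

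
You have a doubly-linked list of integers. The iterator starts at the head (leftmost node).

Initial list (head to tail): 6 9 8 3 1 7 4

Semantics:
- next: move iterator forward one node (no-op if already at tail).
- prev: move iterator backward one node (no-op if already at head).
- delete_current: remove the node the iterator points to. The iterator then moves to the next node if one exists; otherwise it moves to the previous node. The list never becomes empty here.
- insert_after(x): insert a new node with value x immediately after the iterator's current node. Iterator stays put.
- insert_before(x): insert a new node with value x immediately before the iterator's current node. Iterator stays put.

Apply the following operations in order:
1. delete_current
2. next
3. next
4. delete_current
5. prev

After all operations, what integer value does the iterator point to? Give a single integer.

After 1 (delete_current): list=[9, 8, 3, 1, 7, 4] cursor@9
After 2 (next): list=[9, 8, 3, 1, 7, 4] cursor@8
After 3 (next): list=[9, 8, 3, 1, 7, 4] cursor@3
After 4 (delete_current): list=[9, 8, 1, 7, 4] cursor@1
After 5 (prev): list=[9, 8, 1, 7, 4] cursor@8

Answer: 8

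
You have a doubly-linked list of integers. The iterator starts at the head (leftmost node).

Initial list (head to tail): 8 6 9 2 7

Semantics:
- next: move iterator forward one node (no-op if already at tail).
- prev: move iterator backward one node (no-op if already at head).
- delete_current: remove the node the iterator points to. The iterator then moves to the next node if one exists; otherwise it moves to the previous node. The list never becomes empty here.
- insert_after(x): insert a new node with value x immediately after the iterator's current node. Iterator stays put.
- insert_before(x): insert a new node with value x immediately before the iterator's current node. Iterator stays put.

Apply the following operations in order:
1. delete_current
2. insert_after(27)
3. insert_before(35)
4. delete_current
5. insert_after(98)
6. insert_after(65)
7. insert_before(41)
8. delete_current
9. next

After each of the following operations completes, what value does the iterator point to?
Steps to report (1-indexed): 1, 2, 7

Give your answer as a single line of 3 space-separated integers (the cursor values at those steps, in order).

Answer: 6 6 27

Derivation:
After 1 (delete_current): list=[6, 9, 2, 7] cursor@6
After 2 (insert_after(27)): list=[6, 27, 9, 2, 7] cursor@6
After 3 (insert_before(35)): list=[35, 6, 27, 9, 2, 7] cursor@6
After 4 (delete_current): list=[35, 27, 9, 2, 7] cursor@27
After 5 (insert_after(98)): list=[35, 27, 98, 9, 2, 7] cursor@27
After 6 (insert_after(65)): list=[35, 27, 65, 98, 9, 2, 7] cursor@27
After 7 (insert_before(41)): list=[35, 41, 27, 65, 98, 9, 2, 7] cursor@27
After 8 (delete_current): list=[35, 41, 65, 98, 9, 2, 7] cursor@65
After 9 (next): list=[35, 41, 65, 98, 9, 2, 7] cursor@98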